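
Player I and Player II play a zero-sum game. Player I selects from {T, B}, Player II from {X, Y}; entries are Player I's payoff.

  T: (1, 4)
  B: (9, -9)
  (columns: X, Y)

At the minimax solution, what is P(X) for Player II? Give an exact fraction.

13/21

Row minima: T → 1, B → -9; maximin = 1.
Column maxima: X → 9, Y → 4; minimax = 4.
1 ≠ 4, so there is no saddle point; optimal play is mixed.
Let Player I play T with probability p. Expected payoff against X: 1p + 9(1−p) = −8p + 9; against Y: 4p + (-9)(1−p) = 13p − 9.
Setting these equal: −8p + 9 = 13p − 9 ⇒ −21p = -18 ⇒ p = 6/7, and the value is (-8)·(6/7) + 9 = 15/7.
For Player II: with q = P(X), equating T's and B's payoffs gives −3q + 4 = 18q − 9 ⇒ q = 13/21.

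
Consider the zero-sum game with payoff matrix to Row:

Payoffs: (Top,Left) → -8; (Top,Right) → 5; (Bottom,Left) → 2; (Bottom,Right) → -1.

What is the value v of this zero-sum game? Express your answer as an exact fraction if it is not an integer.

Row minima: Top → -8, Bottom → -1; maximin = -1.
Column maxima: Left → 2, Right → 5; minimax = 2.
-1 ≠ 2, so there is no saddle point; optimal play is mixed.
Let Row play Top with probability p. Expected payoff against Left: (-8)p + 2(1−p) = −10p + 2; against Right: 5p + (-1)(1−p) = 6p − 1.
Setting these equal: −10p + 2 = 6p − 1 ⇒ −16p = -3 ⇒ p = 3/16, and the value is (-10)·(3/16) + 2 = 1/8.
For Column: with q = P(Left), equating Top's and Bottom's payoffs gives −13q + 5 = 3q − 1 ⇒ q = 3/8.

1/8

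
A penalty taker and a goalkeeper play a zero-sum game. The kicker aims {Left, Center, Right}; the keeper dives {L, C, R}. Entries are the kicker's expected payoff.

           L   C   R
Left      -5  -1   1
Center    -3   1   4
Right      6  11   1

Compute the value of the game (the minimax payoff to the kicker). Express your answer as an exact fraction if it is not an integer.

Row minima: Left → -5, Center → -3, Right → 1; maximin = 1.
Column maxima: L → 6, C → 11, R → 4; minimax = 4.
1 ≠ 4, so there is no saddle point; optimal play is mixed.
Left is strictly dominated by Center, so the kicker never plays it.
C is strictly dominated by L (it gives the kicker strictly more in every row), so the keeper never plays it.
On the remaining 2×2 (Center, Right vs L, R):
Let the kicker play Center with probability p. Expected payoff against L: (-3)p + 6(1−p) = −9p + 6; against R: 4p + 1(1−p) = 3p + 1.
Setting these equal: −9p + 6 = 3p + 1 ⇒ −12p = -5 ⇒ p = 5/12, and the value is (-9)·(5/12) + 6 = 9/4.
For the keeper: with q = P(L), equating Center's and Right's payoffs gives −7q + 4 = 5q + 1 ⇒ q = 1/4.

9/4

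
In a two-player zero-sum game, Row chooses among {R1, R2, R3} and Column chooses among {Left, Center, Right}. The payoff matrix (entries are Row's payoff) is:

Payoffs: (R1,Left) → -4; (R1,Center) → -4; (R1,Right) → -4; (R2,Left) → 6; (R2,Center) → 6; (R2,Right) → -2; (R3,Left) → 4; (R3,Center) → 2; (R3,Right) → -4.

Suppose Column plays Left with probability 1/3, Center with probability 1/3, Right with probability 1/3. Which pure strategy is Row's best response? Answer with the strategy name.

Expected payoff of R1: (1/3)·(-4) + (1/3)·(-4) + (1/3)·(-4) = -4.
Expected payoff of R2: (1/3)·6 + (1/3)·6 + (1/3)·(-2) = 10/3.
Expected payoff of R3: (1/3)·4 + (1/3)·2 + (1/3)·(-4) = 2/3.
The largest is 10/3, so Row's best response is R2.

R2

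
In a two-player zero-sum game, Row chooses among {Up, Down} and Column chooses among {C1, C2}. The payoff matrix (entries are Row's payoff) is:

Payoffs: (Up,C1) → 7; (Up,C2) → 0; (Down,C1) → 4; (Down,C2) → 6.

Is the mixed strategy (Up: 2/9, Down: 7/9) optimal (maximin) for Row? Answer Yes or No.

Against C1 this mix gives (2/9)·7 + (7/9)·4 = 14/3.
Against C2 this mix gives (2/9)·0 + (7/9)·6 = 14/3.
All of Column's active replies (C1, C2) yield 14/3, and no column does worse for Row. The mix makes Column indifferent and guarantees 14/3, so it is optimal.

Yes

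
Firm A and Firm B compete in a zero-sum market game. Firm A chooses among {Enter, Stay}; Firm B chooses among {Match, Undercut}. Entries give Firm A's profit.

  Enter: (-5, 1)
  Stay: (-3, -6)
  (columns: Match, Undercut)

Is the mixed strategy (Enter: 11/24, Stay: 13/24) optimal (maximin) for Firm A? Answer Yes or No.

No

Against Match this mix gives (11/24)·(-5) + (13/24)·(-3) = -47/12.
Against Undercut this mix gives (11/24)·1 + (13/24)·(-6) = -67/24.
Firm B will play Match, holding Firm A to -47/12. Shifting weight toward the row that does better against Match would raise this floor (the equalizing mix achieves -11/3 against both Match and Undercut), so the proposed strategy is not optimal.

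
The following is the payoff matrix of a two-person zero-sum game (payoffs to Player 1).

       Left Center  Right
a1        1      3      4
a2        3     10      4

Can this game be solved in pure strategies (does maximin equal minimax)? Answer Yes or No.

Yes

Row minima: a1 → 1, a2 → 3; maximin = 3.
Column maxima: Left → 3, Center → 10, Right → 4; minimax = 3.
maximin = minimax = 3, so a saddle point exists.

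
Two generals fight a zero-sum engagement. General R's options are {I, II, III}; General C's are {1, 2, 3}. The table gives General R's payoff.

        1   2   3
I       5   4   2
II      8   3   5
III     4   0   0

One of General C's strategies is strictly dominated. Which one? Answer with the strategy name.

2 holds General R's payoff strictly below 1 in every row: 4 < 5, 3 < 8, 0 < 4.
So 1 is strictly dominated for General C.

1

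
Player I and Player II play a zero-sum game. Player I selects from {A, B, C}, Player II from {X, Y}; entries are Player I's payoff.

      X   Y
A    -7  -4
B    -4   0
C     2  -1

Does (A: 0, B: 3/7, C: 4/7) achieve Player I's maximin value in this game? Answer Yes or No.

Yes

Against X this mix gives (3/7)·(-4) + (4/7)·2 = -4/7.
Against Y this mix gives (3/7)·0 + (4/7)·(-1) = -4/7.
All of Player II's active replies (X, Y) yield -4/7, and no column does worse for Player I. The mix makes Player II indifferent and guarantees -4/7, so it is optimal.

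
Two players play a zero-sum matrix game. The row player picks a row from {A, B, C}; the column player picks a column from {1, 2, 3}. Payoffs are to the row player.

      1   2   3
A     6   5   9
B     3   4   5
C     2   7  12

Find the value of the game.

Row minima: A → 5, B → 3, C → 2; maximin = 5.
Column maxima: 1 → 6, 2 → 7, 3 → 12; minimax = 6.
5 ≠ 6, so there is no saddle point; optimal play is mixed.
B is strictly dominated by A, so the row player never plays it.
3 is strictly dominated by 1 (it gives the row player strictly more in every row), so the column player never plays it.
On the remaining 2×2 (A, C vs 1, 2):
Let the row player play A with probability p. Expected payoff against 1: 6p + 2(1−p) = 4p + 2; against 2: 5p + 7(1−p) = −2p + 7.
Setting these equal: 4p + 2 = −2p + 7 ⇒ 6p = 5 ⇒ p = 5/6, and the value is (4)·(5/6) + 2 = 16/3.
For the column player: with q = P(1), equating A's and C's payoffs gives q + 5 = −5q + 7 ⇒ q = 1/3.

16/3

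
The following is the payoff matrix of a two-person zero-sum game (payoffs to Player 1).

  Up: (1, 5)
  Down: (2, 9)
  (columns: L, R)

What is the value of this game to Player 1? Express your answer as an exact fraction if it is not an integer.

Row minima: Up → 1, Down → 2; maximin = 2.
Column maxima: L → 2, R → 9; minimax = 2.
Since maximin = minimax = 2, there is a saddle point and the value is 2.

2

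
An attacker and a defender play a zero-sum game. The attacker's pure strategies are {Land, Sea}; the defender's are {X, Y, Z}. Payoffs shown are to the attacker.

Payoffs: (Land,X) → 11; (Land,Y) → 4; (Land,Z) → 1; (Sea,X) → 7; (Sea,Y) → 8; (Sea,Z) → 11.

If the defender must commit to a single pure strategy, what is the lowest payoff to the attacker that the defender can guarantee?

8

Column maxima: X → 11, Y → 8, Z → 11.
The smallest of these is 8.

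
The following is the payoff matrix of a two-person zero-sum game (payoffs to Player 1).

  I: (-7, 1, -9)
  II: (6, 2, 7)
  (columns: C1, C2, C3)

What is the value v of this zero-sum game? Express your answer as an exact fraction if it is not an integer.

2

Row minima: I → -9, II → 2; maximin = 2.
Column maxima: C1 → 6, C2 → 2, C3 → 7; minimax = 2.
Since maximin = minimax = 2, there is a saddle point and the value is 2.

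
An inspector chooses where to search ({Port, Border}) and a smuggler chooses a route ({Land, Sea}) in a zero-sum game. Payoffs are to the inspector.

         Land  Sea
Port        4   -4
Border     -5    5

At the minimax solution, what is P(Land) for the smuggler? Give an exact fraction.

Row minima: Port → -4, Border → -5; maximin = -4.
Column maxima: Land → 4, Sea → 5; minimax = 4.
-4 ≠ 4, so there is no saddle point; optimal play is mixed.
Let the inspector play Port with probability p. Expected payoff against Land: 4p + (-5)(1−p) = 9p − 5; against Sea: (-4)p + 5(1−p) = −9p + 5.
Setting these equal: 9p − 5 = −9p + 5 ⇒ 18p = 10 ⇒ p = 5/9, and the value is (9)·(5/9) − 5 = 0.
For the smuggler: with q = P(Land), equating Port's and Border's payoffs gives 8q − 4 = −10q + 5 ⇒ q = 1/2.

1/2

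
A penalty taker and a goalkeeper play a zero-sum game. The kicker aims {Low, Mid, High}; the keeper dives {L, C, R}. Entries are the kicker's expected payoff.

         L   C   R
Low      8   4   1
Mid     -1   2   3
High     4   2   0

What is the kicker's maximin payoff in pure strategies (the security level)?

1

Row minima: Low → 1, Mid → -1, High → 0.
The best of these is 1.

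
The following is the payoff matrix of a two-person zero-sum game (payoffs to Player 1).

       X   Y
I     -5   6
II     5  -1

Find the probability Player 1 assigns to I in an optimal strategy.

6/17

Row minima: I → -5, II → -1; maximin = -1.
Column maxima: X → 5, Y → 6; minimax = 5.
-1 ≠ 5, so there is no saddle point; optimal play is mixed.
Let Player 1 play I with probability p. Expected payoff against X: (-5)p + 5(1−p) = −10p + 5; against Y: 6p + (-1)(1−p) = 7p − 1.
Setting these equal: −10p + 5 = 7p − 1 ⇒ −17p = -6 ⇒ p = 6/17, and the value is (-10)·(6/17) + 5 = 25/17.
For Player 2: with q = P(X), equating I's and II's payoffs gives −11q + 6 = 6q − 1 ⇒ q = 7/17.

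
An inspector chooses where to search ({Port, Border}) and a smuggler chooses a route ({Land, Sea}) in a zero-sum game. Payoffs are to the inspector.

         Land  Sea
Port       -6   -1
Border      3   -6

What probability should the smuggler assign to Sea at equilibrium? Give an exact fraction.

9/14

Row minima: Port → -6, Border → -6; maximin = -6.
Column maxima: Land → 3, Sea → -1; minimax = -1.
-6 ≠ -1, so there is no saddle point; optimal play is mixed.
Let the inspector play Port with probability p. Expected payoff against Land: (-6)p + 3(1−p) = −9p + 3; against Sea: (-1)p + (-6)(1−p) = 5p − 6.
Setting these equal: −9p + 3 = 5p − 6 ⇒ −14p = -9 ⇒ p = 9/14, and the value is (-9)·(9/14) + 3 = -39/14.
For the smuggler: with q = P(Land), equating Port's and Border's payoffs gives −5q − 1 = 9q − 6 ⇒ q = 5/14.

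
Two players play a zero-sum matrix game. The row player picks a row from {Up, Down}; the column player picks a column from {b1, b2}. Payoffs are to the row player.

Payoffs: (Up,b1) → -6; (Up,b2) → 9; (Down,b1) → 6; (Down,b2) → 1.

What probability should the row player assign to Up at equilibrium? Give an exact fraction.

1/4

Row minima: Up → -6, Down → 1; maximin = 1.
Column maxima: b1 → 6, b2 → 9; minimax = 6.
1 ≠ 6, so there is no saddle point; optimal play is mixed.
Let the row player play Up with probability p. Expected payoff against b1: (-6)p + 6(1−p) = −12p + 6; against b2: 9p + 1(1−p) = 8p + 1.
Setting these equal: −12p + 6 = 8p + 1 ⇒ −20p = -5 ⇒ p = 1/4, and the value is (-12)·(1/4) + 6 = 3.
For the column player: with q = P(b1), equating Up's and Down's payoffs gives −15q + 9 = 5q + 1 ⇒ q = 2/5.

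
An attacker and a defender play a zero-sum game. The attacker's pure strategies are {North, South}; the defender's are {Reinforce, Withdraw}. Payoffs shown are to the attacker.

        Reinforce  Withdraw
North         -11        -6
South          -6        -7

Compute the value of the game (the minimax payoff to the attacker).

-41/6

Row minima: North → -11, South → -7; maximin = -7.
Column maxima: Reinforce → -6, Withdraw → -6; minimax = -6.
-7 ≠ -6, so there is no saddle point; optimal play is mixed.
Let the attacker play North with probability p. Expected payoff against Reinforce: (-11)p + (-6)(1−p) = −5p − 6; against Withdraw: (-6)p + (-7)(1−p) = p − 7.
Setting these equal: −5p − 6 = p − 7 ⇒ −6p = -1 ⇒ p = 1/6, and the value is (-5)·(1/6) − 6 = -41/6.
For the defender: with q = P(Reinforce), equating North's and South's payoffs gives −5q − 6 = q − 7 ⇒ q = 1/6.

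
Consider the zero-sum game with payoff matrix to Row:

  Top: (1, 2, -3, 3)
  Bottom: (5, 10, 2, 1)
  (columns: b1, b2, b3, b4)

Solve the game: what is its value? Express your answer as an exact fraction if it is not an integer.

9/7

Row minima: Top → -3, Bottom → 1; maximin = 1.
Column maxima: b1 → 5, b2 → 10, b3 → 2, b4 → 3; minimax = 2.
1 ≠ 2, so there is no saddle point; optimal play is mixed.
b1 is strictly dominated by b3 (it gives Row strictly more in every row), so Column never plays it.
b2 is strictly dominated by b3 (it gives Row strictly more in every row), so Column never plays it.
On the remaining 2×2 (Top, Bottom vs b3, b4):
Let Row play Top with probability p. Expected payoff against b3: (-3)p + 2(1−p) = −5p + 2; against b4: 3p + 1(1−p) = 2p + 1.
Setting these equal: −5p + 2 = 2p + 1 ⇒ −7p = -1 ⇒ p = 1/7, and the value is (-5)·(1/7) + 2 = 9/7.
For Column: with q = P(b3), equating Top's and Bottom's payoffs gives −6q + 3 = q + 1 ⇒ q = 2/7.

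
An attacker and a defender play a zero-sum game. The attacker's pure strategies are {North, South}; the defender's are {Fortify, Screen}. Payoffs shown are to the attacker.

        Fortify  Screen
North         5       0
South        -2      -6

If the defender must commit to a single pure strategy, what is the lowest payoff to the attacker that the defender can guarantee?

Column maxima: Fortify → 5, Screen → 0.
The smallest of these is 0.

0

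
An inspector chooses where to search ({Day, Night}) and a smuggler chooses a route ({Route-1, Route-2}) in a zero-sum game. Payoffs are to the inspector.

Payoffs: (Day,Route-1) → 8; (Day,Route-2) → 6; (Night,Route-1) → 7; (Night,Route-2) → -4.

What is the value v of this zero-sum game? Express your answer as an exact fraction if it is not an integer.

6

Row minima: Day → 6, Night → -4; maximin = 6.
Column maxima: Route-1 → 8, Route-2 → 6; minimax = 6.
Since maximin = minimax = 6, there is a saddle point and the value is 6.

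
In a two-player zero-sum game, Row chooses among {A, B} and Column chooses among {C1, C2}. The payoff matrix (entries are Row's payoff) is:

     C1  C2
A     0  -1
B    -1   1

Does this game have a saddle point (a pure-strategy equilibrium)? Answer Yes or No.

Row minima: A → -1, B → -1; maximin = -1.
Column maxima: C1 → 0, C2 → 1; minimax = 0.
-1 ≠ 0, so no pure-strategy equilibrium exists.

No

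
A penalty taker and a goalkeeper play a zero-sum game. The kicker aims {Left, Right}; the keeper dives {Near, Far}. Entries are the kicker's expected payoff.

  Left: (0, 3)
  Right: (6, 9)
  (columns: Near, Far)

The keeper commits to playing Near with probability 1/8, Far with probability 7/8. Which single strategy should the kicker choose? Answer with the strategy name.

Expected payoff of Left: (1/8)·0 + (7/8)·3 = 21/8.
Expected payoff of Right: (1/8)·6 + (7/8)·9 = 69/8.
The largest is 69/8, so the kicker's best response is Right.

Right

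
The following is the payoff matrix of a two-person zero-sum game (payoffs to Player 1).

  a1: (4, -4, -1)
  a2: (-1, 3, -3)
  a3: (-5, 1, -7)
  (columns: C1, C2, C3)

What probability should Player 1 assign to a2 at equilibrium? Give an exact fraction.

1/3

Row minima: a1 → -4, a2 → -3, a3 → -7; maximin = -3.
Column maxima: C1 → 4, C2 → 3, C3 → -1; minimax = -1.
-3 ≠ -1, so there is no saddle point; optimal play is mixed.
a3 is strictly dominated by a2, so Player 1 never plays it.
C1 is strictly dominated by C3 (it gives Player 1 strictly more in every row), so Player 2 never plays it.
On the remaining 2×2 (a1, a2 vs C2, C3):
Let Player 1 play a1 with probability p. Expected payoff against C2: (-4)p + 3(1−p) = −7p + 3; against C3: (-1)p + (-3)(1−p) = 2p − 3.
Setting these equal: −7p + 3 = 2p − 3 ⇒ −9p = -6 ⇒ p = 2/3, and the value is (-7)·(2/3) + 3 = -5/3.
For Player 2: with q = P(C2), equating a1's and a2's payoffs gives −3q − 1 = 6q − 3 ⇒ q = 2/9.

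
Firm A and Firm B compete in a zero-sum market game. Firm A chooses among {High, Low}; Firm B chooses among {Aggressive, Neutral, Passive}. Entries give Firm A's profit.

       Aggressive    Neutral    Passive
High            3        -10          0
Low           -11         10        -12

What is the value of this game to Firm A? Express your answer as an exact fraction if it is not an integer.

Row minima: High → -10, Low → -12; maximin = -10.
Column maxima: Aggressive → 3, Neutral → 10, Passive → 0; minimax = 0.
-10 ≠ 0, so there is no saddle point; optimal play is mixed.
Aggressive is strictly dominated by Passive (it gives Firm A strictly more in every row), so Firm B never plays it.
On the remaining 2×2 (High, Low vs Neutral, Passive):
Let Firm A play High with probability p. Expected payoff against Neutral: (-10)p + 10(1−p) = −20p + 10; against Passive: 0p + (-12)(1−p) = 12p − 12.
Setting these equal: −20p + 10 = 12p − 12 ⇒ −32p = -22 ⇒ p = 11/16, and the value is (-20)·(11/16) + 10 = -15/4.
For Firm B: with q = P(Neutral), equating High's and Low's payoffs gives −10q = 22q − 12 ⇒ q = 3/8.

-15/4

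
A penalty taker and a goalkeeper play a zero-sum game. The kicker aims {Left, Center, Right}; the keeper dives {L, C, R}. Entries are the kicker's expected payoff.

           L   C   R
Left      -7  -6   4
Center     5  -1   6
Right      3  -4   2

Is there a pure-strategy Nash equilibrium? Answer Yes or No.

Yes

Row minima: Left → -7, Center → -1, Right → -4; maximin = -1.
Column maxima: L → 5, C → -1, R → 6; minimax = -1.
maximin = minimax = -1, so a saddle point exists.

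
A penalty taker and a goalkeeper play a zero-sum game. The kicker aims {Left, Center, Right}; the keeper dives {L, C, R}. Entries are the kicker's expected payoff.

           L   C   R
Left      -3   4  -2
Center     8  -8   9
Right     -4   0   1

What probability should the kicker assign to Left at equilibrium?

Row minima: Left → -3, Center → -8, Right → -4; maximin = -3.
Column maxima: L → 8, C → 4, R → 9; minimax = 4.
-3 ≠ 4, so there is no saddle point; optimal play is mixed.
R is strictly dominated by L (it gives the kicker strictly more in every row), so the keeper never plays it.
With R eliminated, Right is strictly dominated by Left (Left gives the kicker strictly more in every remaining column), so the kicker never plays it.
On the remaining 2×2 (Left, Center vs L, C):
Let the kicker play Left with probability p. Expected payoff against L: (-3)p + 8(1−p) = −11p + 8; against C: 4p + (-8)(1−p) = 12p − 8.
Setting these equal: −11p + 8 = 12p − 8 ⇒ −23p = -16 ⇒ p = 16/23, and the value is (-11)·(16/23) + 8 = 8/23.
For the keeper: with q = P(L), equating Left's and Center's payoffs gives −7q + 4 = 16q − 8 ⇒ q = 12/23.

16/23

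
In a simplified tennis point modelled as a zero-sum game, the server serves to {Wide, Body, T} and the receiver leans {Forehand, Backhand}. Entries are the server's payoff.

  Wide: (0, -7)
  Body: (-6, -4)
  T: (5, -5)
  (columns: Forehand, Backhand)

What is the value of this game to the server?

-25/6

Row minima: Wide → -7, Body → -6, T → -5; maximin = -5.
Column maxima: Forehand → 5, Backhand → -4; minimax = -4.
-5 ≠ -4, so there is no saddle point; optimal play is mixed.
Wide is strictly dominated by T, so the server never plays it.
On the remaining 2×2 (Body, T vs Forehand, Backhand):
Let the server play Body with probability p. Expected payoff against Forehand: (-6)p + 5(1−p) = −11p + 5; against Backhand: (-4)p + (-5)(1−p) = p − 5.
Setting these equal: −11p + 5 = p − 5 ⇒ −12p = -10 ⇒ p = 5/6, and the value is (-11)·(5/6) + 5 = -25/6.
For the receiver: with q = P(Forehand), equating Body's and T's payoffs gives −2q − 4 = 10q − 5 ⇒ q = 1/12.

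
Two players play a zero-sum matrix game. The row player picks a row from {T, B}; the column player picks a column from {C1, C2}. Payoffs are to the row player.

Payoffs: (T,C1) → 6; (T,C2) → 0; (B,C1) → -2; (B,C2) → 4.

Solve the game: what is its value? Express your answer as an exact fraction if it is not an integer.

Row minima: T → 0, B → -2; maximin = 0.
Column maxima: C1 → 6, C2 → 4; minimax = 4.
0 ≠ 4, so there is no saddle point; optimal play is mixed.
Let the row player play T with probability p. Expected payoff against C1: 6p + (-2)(1−p) = 8p − 2; against C2: 0p + 4(1−p) = −4p + 4.
Setting these equal: 8p − 2 = −4p + 4 ⇒ 12p = 6 ⇒ p = 1/2, and the value is (8)·(1/2) − 2 = 2.
For the column player: with q = P(C1), equating T's and B's payoffs gives 6q = −6q + 4 ⇒ q = 1/3.

2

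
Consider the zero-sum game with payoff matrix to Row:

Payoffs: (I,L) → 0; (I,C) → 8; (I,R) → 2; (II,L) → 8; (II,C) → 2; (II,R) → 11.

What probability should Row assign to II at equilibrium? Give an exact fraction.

Row minima: I → 0, II → 2; maximin = 2.
Column maxima: L → 8, C → 8, R → 11; minimax = 8.
2 ≠ 8, so there is no saddle point; optimal play is mixed.
R is strictly dominated by L (it gives Row strictly more in every row), so Column never plays it.
On the remaining 2×2 (I, II vs L, C):
Let Row play I with probability p. Expected payoff against L: 0p + 8(1−p) = −8p + 8; against C: 8p + 2(1−p) = 6p + 2.
Setting these equal: −8p + 8 = 6p + 2 ⇒ −14p = -6 ⇒ p = 3/7, and the value is (-8)·(3/7) + 8 = 32/7.
For Column: with q = P(L), equating I's and II's payoffs gives −8q + 8 = 6q + 2 ⇒ q = 3/7.

4/7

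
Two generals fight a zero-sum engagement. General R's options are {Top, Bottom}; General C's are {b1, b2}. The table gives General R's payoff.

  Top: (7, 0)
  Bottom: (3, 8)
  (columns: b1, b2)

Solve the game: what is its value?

14/3

Row minima: Top → 0, Bottom → 3; maximin = 3.
Column maxima: b1 → 7, b2 → 8; minimax = 7.
3 ≠ 7, so there is no saddle point; optimal play is mixed.
Let General R play Top with probability p. Expected payoff against b1: 7p + 3(1−p) = 4p + 3; against b2: 0p + 8(1−p) = −8p + 8.
Setting these equal: 4p + 3 = −8p + 8 ⇒ 12p = 5 ⇒ p = 5/12, and the value is (4)·(5/12) + 3 = 14/3.
For General C: with q = P(b1), equating Top's and Bottom's payoffs gives 7q = −5q + 8 ⇒ q = 2/3.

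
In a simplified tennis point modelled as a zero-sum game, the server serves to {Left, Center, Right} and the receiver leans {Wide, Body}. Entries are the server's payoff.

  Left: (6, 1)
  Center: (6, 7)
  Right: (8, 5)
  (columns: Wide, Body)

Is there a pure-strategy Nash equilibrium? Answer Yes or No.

No

Row minima: Left → 1, Center → 6, Right → 5; maximin = 6.
Column maxima: Wide → 8, Body → 7; minimax = 7.
6 ≠ 7, so no pure-strategy equilibrium exists.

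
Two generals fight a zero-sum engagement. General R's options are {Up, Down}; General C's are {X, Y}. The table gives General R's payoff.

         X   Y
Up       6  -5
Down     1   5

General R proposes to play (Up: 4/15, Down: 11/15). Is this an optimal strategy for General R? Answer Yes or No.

Yes

Against X this mix gives (4/15)·6 + (11/15)·1 = 7/3.
Against Y this mix gives (4/15)·(-5) + (11/15)·5 = 7/3.
All of General C's active replies (X, Y) yield 7/3, and no column does worse for General R. The mix makes General C indifferent and guarantees 7/3, so it is optimal.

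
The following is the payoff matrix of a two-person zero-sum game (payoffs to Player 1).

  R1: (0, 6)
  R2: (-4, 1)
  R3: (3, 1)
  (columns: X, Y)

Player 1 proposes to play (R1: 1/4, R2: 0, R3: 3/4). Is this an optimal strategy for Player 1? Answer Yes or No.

Yes

Against X this mix gives (1/4)·0 + (3/4)·3 = 9/4.
Against Y this mix gives (1/4)·6 + (3/4)·1 = 9/4.
All of Player 2's active replies (X, Y) yield 9/4, and no column does worse for Player 1. The mix makes Player 2 indifferent and guarantees 9/4, so it is optimal.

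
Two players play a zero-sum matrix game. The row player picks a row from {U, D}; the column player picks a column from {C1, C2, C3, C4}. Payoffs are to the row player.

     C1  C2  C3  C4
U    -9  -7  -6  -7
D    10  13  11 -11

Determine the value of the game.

-169/23

Row minima: U → -9, D → -11; maximin = -9.
Column maxima: C1 → 10, C2 → 13, C3 → 11, C4 → -7; minimax = -7.
-9 ≠ -7, so there is no saddle point; optimal play is mixed.
C2 is strictly dominated by C1 (it gives the row player strictly more in every row), so the column player never plays it.
C3 is strictly dominated by C1 (it gives the row player strictly more in every row), so the column player never plays it.
On the remaining 2×2 (U, D vs C1, C4):
Let the row player play U with probability p. Expected payoff against C1: (-9)p + 10(1−p) = −19p + 10; against C4: (-7)p + (-11)(1−p) = 4p − 11.
Setting these equal: −19p + 10 = 4p − 11 ⇒ −23p = -21 ⇒ p = 21/23, and the value is (-19)·(21/23) + 10 = -169/23.
For the column player: with q = P(C1), equating U's and D's payoffs gives −2q − 7 = 21q − 11 ⇒ q = 4/23.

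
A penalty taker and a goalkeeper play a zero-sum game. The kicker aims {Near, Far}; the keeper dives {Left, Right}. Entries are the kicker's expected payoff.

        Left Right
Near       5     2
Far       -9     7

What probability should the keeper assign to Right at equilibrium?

Row minima: Near → 2, Far → -9; maximin = 2.
Column maxima: Left → 5, Right → 7; minimax = 5.
2 ≠ 5, so there is no saddle point; optimal play is mixed.
Let the kicker play Near with probability p. Expected payoff against Left: 5p + (-9)(1−p) = 14p − 9; against Right: 2p + 7(1−p) = −5p + 7.
Setting these equal: 14p − 9 = −5p + 7 ⇒ 19p = 16 ⇒ p = 16/19, and the value is (14)·(16/19) − 9 = 53/19.
For the keeper: with q = P(Left), equating Near's and Far's payoffs gives 3q + 2 = −16q + 7 ⇒ q = 5/19.

14/19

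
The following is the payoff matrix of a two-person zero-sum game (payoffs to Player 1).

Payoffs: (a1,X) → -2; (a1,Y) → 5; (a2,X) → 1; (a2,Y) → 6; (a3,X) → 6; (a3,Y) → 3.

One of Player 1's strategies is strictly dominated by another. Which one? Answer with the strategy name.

a2 gives a strictly higher payoff than a1 against every column: 1 > -2, 6 > 5.
So a1 is strictly dominated and Player 1 never plays it.

a1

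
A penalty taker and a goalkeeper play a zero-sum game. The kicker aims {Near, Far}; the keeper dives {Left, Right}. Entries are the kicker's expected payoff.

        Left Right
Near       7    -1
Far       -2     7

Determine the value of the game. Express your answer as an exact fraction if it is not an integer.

47/17

Row minima: Near → -1, Far → -2; maximin = -1.
Column maxima: Left → 7, Right → 7; minimax = 7.
-1 ≠ 7, so there is no saddle point; optimal play is mixed.
Let the kicker play Near with probability p. Expected payoff against Left: 7p + (-2)(1−p) = 9p − 2; against Right: (-1)p + 7(1−p) = −8p + 7.
Setting these equal: 9p − 2 = −8p + 7 ⇒ 17p = 9 ⇒ p = 9/17, and the value is (9)·(9/17) − 2 = 47/17.
For the keeper: with q = P(Left), equating Near's and Far's payoffs gives 8q − 1 = −9q + 7 ⇒ q = 8/17.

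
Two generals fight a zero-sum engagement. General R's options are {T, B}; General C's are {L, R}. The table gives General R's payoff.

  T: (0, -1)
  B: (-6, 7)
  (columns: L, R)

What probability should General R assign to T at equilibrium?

13/14

Row minima: T → -1, B → -6; maximin = -1.
Column maxima: L → 0, R → 7; minimax = 0.
-1 ≠ 0, so there is no saddle point; optimal play is mixed.
Let General R play T with probability p. Expected payoff against L: 0p + (-6)(1−p) = 6p − 6; against R: (-1)p + 7(1−p) = −8p + 7.
Setting these equal: 6p − 6 = −8p + 7 ⇒ 14p = 13 ⇒ p = 13/14, and the value is (6)·(13/14) − 6 = -3/7.
For General C: with q = P(L), equating T's and B's payoffs gives q − 1 = −13q + 7 ⇒ q = 4/7.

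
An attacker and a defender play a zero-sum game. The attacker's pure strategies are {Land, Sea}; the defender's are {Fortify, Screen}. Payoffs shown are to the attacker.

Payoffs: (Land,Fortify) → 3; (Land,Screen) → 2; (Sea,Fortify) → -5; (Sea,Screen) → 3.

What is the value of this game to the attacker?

19/9

Row minima: Land → 2, Sea → -5; maximin = 2.
Column maxima: Fortify → 3, Screen → 3; minimax = 3.
2 ≠ 3, so there is no saddle point; optimal play is mixed.
Let the attacker play Land with probability p. Expected payoff against Fortify: 3p + (-5)(1−p) = 8p − 5; against Screen: 2p + 3(1−p) = −p + 3.
Setting these equal: 8p − 5 = −p + 3 ⇒ 9p = 8 ⇒ p = 8/9, and the value is (8)·(8/9) − 5 = 19/9.
For the defender: with q = P(Fortify), equating Land's and Sea's payoffs gives q + 2 = −8q + 3 ⇒ q = 1/9.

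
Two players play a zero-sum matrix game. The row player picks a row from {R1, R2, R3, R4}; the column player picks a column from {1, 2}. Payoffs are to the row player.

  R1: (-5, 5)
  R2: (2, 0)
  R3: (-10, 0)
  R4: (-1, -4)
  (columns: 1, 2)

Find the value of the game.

5/6

Row minima: R1 → -5, R2 → 0, R3 → -10, R4 → -4; maximin = 0.
Column maxima: 1 → 2, 2 → 5; minimax = 2.
0 ≠ 2, so there is no saddle point; optimal play is mixed.
R3 is strictly dominated by R1, so the row player never plays it.
R4 is strictly dominated by R2, so the row player never plays it.
On the remaining 2×2 (R1, R2 vs 1, 2):
Let the row player play R1 with probability p. Expected payoff against 1: (-5)p + 2(1−p) = −7p + 2; against 2: 5p + 0(1−p) = 5p.
Setting these equal: −7p + 2 = 5p ⇒ −12p = -2 ⇒ p = 1/6, and the value is (-7)·(1/6) + 2 = 5/6.
For the column player: with q = P(1), equating R1's and R2's payoffs gives −10q + 5 = 2q ⇒ q = 5/12.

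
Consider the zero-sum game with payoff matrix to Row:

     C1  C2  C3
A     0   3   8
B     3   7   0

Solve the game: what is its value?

24/11

Row minima: A → 0, B → 0; maximin = 0.
Column maxima: C1 → 3, C2 → 7, C3 → 8; minimax = 3.
0 ≠ 3, so there is no saddle point; optimal play is mixed.
C2 is strictly dominated by C1 (it gives Row strictly more in every row), so Column never plays it.
On the remaining 2×2 (A, B vs C1, C3):
Let Row play A with probability p. Expected payoff against C1: 0p + 3(1−p) = −3p + 3; against C3: 8p + 0(1−p) = 8p.
Setting these equal: −3p + 3 = 8p ⇒ −11p = -3 ⇒ p = 3/11, and the value is (-3)·(3/11) + 3 = 24/11.
For Column: with q = P(C1), equating A's and B's payoffs gives −8q + 8 = 3q ⇒ q = 8/11.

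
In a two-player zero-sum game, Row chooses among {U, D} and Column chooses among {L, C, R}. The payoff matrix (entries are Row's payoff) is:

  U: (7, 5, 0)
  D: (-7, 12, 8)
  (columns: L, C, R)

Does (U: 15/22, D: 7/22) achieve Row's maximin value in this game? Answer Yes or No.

Yes

Against L this mix gives (15/22)·7 + (7/22)·(-7) = 28/11.
Against C this mix gives (15/22)·5 + (7/22)·12 = 159/22.
Against R this mix gives (15/22)·0 + (7/22)·8 = 28/11.
All of Column's active replies (L, R) yield 28/11, and no column does worse for Row. The mix makes Column indifferent and guarantees 28/11, so it is optimal.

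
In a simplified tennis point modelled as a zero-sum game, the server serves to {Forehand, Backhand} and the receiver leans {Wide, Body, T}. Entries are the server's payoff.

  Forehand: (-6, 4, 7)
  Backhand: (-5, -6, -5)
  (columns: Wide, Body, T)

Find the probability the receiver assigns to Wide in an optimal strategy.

10/11

Row minima: Forehand → -6, Backhand → -6; maximin = -6.
Column maxima: Wide → -5, Body → 4, T → 7; minimax = -5.
-6 ≠ -5, so there is no saddle point; optimal play is mixed.
T is strictly dominated by Body (it gives the server strictly more in every row), so the receiver never plays it.
On the remaining 2×2 (Forehand, Backhand vs Wide, Body):
Let the server play Forehand with probability p. Expected payoff against Wide: (-6)p + (-5)(1−p) = −p − 5; against Body: 4p + (-6)(1−p) = 10p − 6.
Setting these equal: −p − 5 = 10p − 6 ⇒ −11p = -1 ⇒ p = 1/11, and the value is (-1)·(1/11) − 5 = -56/11.
For the receiver: with q = P(Wide), equating Forehand's and Backhand's payoffs gives −10q + 4 = q − 6 ⇒ q = 10/11.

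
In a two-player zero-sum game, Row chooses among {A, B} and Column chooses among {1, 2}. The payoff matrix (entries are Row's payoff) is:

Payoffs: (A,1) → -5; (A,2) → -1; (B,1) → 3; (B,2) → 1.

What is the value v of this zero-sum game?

1

Row minima: A → -5, B → 1; maximin = 1.
Column maxima: 1 → 3, 2 → 1; minimax = 1.
Since maximin = minimax = 1, there is a saddle point and the value is 1.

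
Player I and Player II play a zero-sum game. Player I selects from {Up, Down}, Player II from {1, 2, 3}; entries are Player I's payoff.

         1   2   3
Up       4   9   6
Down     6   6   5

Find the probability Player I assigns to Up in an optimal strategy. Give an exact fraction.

Row minima: Up → 4, Down → 5; maximin = 5.
Column maxima: 1 → 6, 2 → 9, 3 → 6; minimax = 6.
5 ≠ 6, so there is no saddle point; optimal play is mixed.
2 is strictly dominated by 3 (it gives Player I strictly more in every row), so Player II never plays it.
On the remaining 2×2 (Up, Down vs 1, 3):
Let Player I play Up with probability p. Expected payoff against 1: 4p + 6(1−p) = −2p + 6; against 3: 6p + 5(1−p) = p + 5.
Setting these equal: −2p + 6 = p + 5 ⇒ −3p = -1 ⇒ p = 1/3, and the value is (-2)·(1/3) + 6 = 16/3.
For Player II: with q = P(1), equating Up's and Down's payoffs gives −2q + 6 = q + 5 ⇒ q = 1/3.

1/3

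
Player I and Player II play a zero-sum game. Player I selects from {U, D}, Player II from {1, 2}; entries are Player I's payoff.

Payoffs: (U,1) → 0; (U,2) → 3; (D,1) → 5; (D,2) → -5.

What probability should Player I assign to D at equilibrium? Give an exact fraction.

3/13

Row minima: U → 0, D → -5; maximin = 0.
Column maxima: 1 → 5, 2 → 3; minimax = 3.
0 ≠ 3, so there is no saddle point; optimal play is mixed.
Let Player I play U with probability p. Expected payoff against 1: 0p + 5(1−p) = −5p + 5; against 2: 3p + (-5)(1−p) = 8p − 5.
Setting these equal: −5p + 5 = 8p − 5 ⇒ −13p = -10 ⇒ p = 10/13, and the value is (-5)·(10/13) + 5 = 15/13.
For Player II: with q = P(1), equating U's and D's payoffs gives −3q + 3 = 10q − 5 ⇒ q = 8/13.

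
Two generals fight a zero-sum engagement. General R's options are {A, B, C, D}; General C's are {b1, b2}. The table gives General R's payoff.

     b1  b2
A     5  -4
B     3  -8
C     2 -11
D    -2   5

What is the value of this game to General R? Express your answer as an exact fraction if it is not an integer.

Row minima: A → -4, B → -8, C → -11, D → -2; maximin = -2.
Column maxima: b1 → 5, b2 → 5; minimax = 5.
-2 ≠ 5, so there is no saddle point; optimal play is mixed.
B is strictly dominated by A, so General R never plays it.
C is strictly dominated by A, so General R never plays it.
On the remaining 2×2 (A, D vs b1, b2):
Let General R play A with probability p. Expected payoff against b1: 5p + (-2)(1−p) = 7p − 2; against b2: (-4)p + 5(1−p) = −9p + 5.
Setting these equal: 7p − 2 = −9p + 5 ⇒ 16p = 7 ⇒ p = 7/16, and the value is (7)·(7/16) − 2 = 17/16.
For General C: with q = P(b1), equating A's and D's payoffs gives 9q − 4 = −7q + 5 ⇒ q = 9/16.

17/16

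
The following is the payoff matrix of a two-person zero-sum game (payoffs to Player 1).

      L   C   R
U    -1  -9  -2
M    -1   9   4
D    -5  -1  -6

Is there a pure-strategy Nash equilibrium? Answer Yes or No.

Row minima: U → -9, M → -1, D → -6; maximin = -1.
Column maxima: L → -1, C → 9, R → 4; minimax = -1.
maximin = minimax = -1, so a saddle point exists.

Yes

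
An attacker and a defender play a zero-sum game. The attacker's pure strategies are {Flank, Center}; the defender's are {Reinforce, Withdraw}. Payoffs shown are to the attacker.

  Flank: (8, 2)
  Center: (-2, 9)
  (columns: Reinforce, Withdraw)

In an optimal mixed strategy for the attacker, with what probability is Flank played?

11/17

Row minima: Flank → 2, Center → -2; maximin = 2.
Column maxima: Reinforce → 8, Withdraw → 9; minimax = 8.
2 ≠ 8, so there is no saddle point; optimal play is mixed.
Let the attacker play Flank with probability p. Expected payoff against Reinforce: 8p + (-2)(1−p) = 10p − 2; against Withdraw: 2p + 9(1−p) = −7p + 9.
Setting these equal: 10p − 2 = −7p + 9 ⇒ 17p = 11 ⇒ p = 11/17, and the value is (10)·(11/17) − 2 = 76/17.
For the defender: with q = P(Reinforce), equating Flank's and Center's payoffs gives 6q + 2 = −11q + 9 ⇒ q = 7/17.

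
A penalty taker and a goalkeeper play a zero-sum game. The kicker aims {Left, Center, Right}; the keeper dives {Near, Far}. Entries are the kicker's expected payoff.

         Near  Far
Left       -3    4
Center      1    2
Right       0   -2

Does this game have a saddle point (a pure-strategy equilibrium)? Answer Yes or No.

Row minima: Left → -3, Center → 1, Right → -2; maximin = 1.
Column maxima: Near → 1, Far → 4; minimax = 1.
maximin = minimax = 1, so a saddle point exists.

Yes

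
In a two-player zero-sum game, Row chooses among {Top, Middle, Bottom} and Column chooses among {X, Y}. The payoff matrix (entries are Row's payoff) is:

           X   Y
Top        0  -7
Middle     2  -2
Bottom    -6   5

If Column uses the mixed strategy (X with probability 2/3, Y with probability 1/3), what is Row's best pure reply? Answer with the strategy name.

Expected payoff of Top: (2/3)·0 + (1/3)·(-7) = -7/3.
Expected payoff of Middle: (2/3)·2 + (1/3)·(-2) = 2/3.
Expected payoff of Bottom: (2/3)·(-6) + (1/3)·5 = -7/3.
The largest is 2/3, so Row's best response is Middle.

Middle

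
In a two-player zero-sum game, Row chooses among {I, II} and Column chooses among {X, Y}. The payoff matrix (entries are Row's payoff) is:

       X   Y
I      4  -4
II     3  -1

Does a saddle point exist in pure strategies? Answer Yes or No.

Row minima: I → -4, II → -1; maximin = -1.
Column maxima: X → 4, Y → -1; minimax = -1.
maximin = minimax = -1, so a saddle point exists.

Yes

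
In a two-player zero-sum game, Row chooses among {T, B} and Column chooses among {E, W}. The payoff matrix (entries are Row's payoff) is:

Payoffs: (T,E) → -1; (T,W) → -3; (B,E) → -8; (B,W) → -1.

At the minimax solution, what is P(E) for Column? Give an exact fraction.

2/9

Row minima: T → -3, B → -8; maximin = -3.
Column maxima: E → -1, W → -1; minimax = -1.
-3 ≠ -1, so there is no saddle point; optimal play is mixed.
Let Row play T with probability p. Expected payoff against E: (-1)p + (-8)(1−p) = 7p − 8; against W: (-3)p + (-1)(1−p) = −2p − 1.
Setting these equal: 7p − 8 = −2p − 1 ⇒ 9p = 7 ⇒ p = 7/9, and the value is (7)·(7/9) − 8 = -23/9.
For Column: with q = P(E), equating T's and B's payoffs gives 2q − 3 = −7q − 1 ⇒ q = 2/9.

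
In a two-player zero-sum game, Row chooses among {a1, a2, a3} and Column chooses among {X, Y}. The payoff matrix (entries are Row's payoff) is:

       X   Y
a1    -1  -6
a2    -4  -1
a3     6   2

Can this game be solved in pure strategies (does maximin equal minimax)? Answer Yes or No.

Row minima: a1 → -6, a2 → -4, a3 → 2; maximin = 2.
Column maxima: X → 6, Y → 2; minimax = 2.
maximin = minimax = 2, so a saddle point exists.

Yes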